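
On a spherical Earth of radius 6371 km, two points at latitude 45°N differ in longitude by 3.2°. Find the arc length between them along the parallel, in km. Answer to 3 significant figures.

Arc length along a parallel = R cos φ · Δλ (with Δλ in radians).
= 6371 × cos 45° × (3.2° × π/180) = 6371 × 0.7071 × 0.05585 ≈ 252 km.

252 km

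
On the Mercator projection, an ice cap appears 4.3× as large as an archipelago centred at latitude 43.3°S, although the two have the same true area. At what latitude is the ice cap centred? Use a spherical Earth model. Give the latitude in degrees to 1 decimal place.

69.5°

On Mercator, (apparent₁)/(apparent₂) = sec²φ₁ / sec²φ₂ when true areas are equal.
cos²φ₂ / cos²φ₁ = 4.3  ⇒  cos φ₁ = cos 43.3° / √4.3 = 0.7278/2.074 = 0.3510.
φ₁ = arccos(0.3510) ≈ 69.5°.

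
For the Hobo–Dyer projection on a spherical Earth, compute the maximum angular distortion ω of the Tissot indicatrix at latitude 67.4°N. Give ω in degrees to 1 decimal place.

76.6°

Hobo–Dyer is a cylindrical equal-area projection with standard parallels at ±37.5°. Cylindrical equal-area (φ₀ = 37.5°): h = cos φ / cos 37.5° along meridians, k = cos 37.5° / cos φ along parallels; h·k = 1.
At 67.4°: h = 0.4844, k = 2.064; principal scales a = 2.064, b = 0.4844.
sin(ω/2) = (a − b)/(a + b) = 1.580/2.549 = 0.6199, so ω = 2 arcsin(0.6199) ≈ 76.6°.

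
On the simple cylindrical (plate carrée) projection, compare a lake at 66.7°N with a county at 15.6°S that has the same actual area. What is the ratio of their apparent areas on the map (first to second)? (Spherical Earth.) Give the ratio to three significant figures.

2.44

In the plate carrée (x = Rλ, y = Rφ), meridians are true-scale (h = 1) and parallels are stretched by k = sec φ.
Areal scale at 66.7°: h·k = 1.000 × 2.528 = 2.528.
Areal scale at 15.6°: h·k = 1.000 × 1.038 = 1.038.
Ratio = 2.528/1.038 ≈ 2.44.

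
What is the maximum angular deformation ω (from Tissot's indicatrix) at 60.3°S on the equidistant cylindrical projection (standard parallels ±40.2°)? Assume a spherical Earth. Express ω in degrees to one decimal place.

24.6°

In the equirectangular projection with standard parallel φ₀ = 40.2° (x = Rλ cos φ₀, y = Rφ), meridians are true-scale (h = 1) and the parallel scale is k = cos φ₀ / cos φ.
At 60.3°: h = 1.000, k = 1.542; principal scales a = 1.542, b = 1.000.
sin(ω/2) = (a − b)/(a + b) = 0.5416/2.542 = 0.2131, so ω = 2 arcsin(0.2131) ≈ 24.6°.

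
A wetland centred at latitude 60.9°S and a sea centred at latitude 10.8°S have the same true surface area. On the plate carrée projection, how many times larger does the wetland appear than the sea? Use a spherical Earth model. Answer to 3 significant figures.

2.02

In the plate carrée (x = Rλ, y = Rφ), meridians are true-scale (h = 1) and parallels are stretched by k = sec φ.
Areal scale at 60.9°: h·k = 1.000 × 2.056 = 2.056.
Areal scale at 10.8°: h·k = 1.000 × 1.018 = 1.018.
Ratio = 2.056/1.018 ≈ 2.02.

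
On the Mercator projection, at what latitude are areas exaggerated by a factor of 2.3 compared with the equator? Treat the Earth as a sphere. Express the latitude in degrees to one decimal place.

48.7°

Mercator areal scale is sec²φ.
sec²φ = 2.3  ⇒  cos²φ = 0.4348  ⇒  cos φ = 0.6594.
φ = arccos(0.6594) ≈ 48.7°.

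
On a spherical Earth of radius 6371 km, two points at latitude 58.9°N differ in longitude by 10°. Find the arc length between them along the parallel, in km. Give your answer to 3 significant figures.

574 km

Arc length along a parallel = R cos φ · Δλ (with Δλ in radians).
= 6371 × cos 58.9° × (10° × π/180) = 6371 × 0.5165 × 0.1745 ≈ 574 km.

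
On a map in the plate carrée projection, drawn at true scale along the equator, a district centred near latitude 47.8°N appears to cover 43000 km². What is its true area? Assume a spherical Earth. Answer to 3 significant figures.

Plate carrée maps x = Rλ, y = Rφ. The meridian scale is h = 1 and the parallel scale is k = 1/cos φ = sec φ.
Areal scale = h·k = 1 × sec φ; at 47.8°, h = 1.000, k = 1.489, so h·k = 1.489.
True area = apparent / (areal scale) = 43000 / 1.489 ≈ 28900 km².

28900 km²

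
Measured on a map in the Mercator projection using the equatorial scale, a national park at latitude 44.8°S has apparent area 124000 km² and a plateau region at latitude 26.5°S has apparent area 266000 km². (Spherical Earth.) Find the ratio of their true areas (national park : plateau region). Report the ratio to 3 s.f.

Mercator's areal exaggeration is sec²φ; hence true area = (apparent area) · cos²φ.
True area of national park: 124000 × cos²(44.8°) = 124000 × 0.5035 = 62430 km².
True area of plateau region: 266000 × cos²(26.5°) = 266000 × 0.8009 = 213000 km².
Ratio = 62430 / 213000 ≈ 0.293.

0.293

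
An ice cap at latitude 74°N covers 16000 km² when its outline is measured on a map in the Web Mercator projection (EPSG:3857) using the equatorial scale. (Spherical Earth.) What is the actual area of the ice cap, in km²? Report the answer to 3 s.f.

The Mercator projection is conformal; its linear scale factor is the same in every direction and equals sec φ = 1/cos φ.
Areal scale = k² = sec²φ = 1/cos²(74°) = 1/0.2756² = 13.16.
True area = apparent / (areal scale) = 16000 / 13.16 ≈ 1220 km².

1220 km²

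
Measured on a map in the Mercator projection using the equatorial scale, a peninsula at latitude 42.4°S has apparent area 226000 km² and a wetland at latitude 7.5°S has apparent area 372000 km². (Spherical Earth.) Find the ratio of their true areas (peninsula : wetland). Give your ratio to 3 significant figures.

0.337

Since Mercator area scale is 1/cos²φ, the true area equals the apparent area multiplied by cos²φ.
True area of peninsula: 226000 × cos²(42.4°) = 226000 × 0.5453 = 123200 km².
True area of wetland: 372000 × cos²(7.5°) = 372000 × 0.9830 = 365700 km².
Ratio = 123200 / 365700 ≈ 0.337.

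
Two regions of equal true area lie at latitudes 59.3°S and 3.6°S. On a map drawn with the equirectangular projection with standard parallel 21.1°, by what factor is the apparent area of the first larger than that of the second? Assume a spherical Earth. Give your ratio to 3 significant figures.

1.95

The equidistant cylindrical projection with φ₀ = 21.1° has h = 1 (meridians true) and k = cos φ₀ / cos φ along parallels.
Areal scale at 59.3°: h·k = 1.000 × 1.827 = 1.827.
Areal scale at 3.6°: h·k = 1.000 × 0.9348 = 0.9348.
Ratio = 1.827/0.9348 ≈ 1.95.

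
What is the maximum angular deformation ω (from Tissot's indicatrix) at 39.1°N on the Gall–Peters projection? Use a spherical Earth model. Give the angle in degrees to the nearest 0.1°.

10.6°

Gall–Peters is a cylindrical equal-area projection with standard parallels at ±45°. Cylindrical equal-area (φ₀ = 45°): h = cos φ / cos 45° along meridians, k = cos 45° / cos φ along parallels; h·k = 1.
At 39.1°: h = 1.097, k = 0.9112; principal scales a = 1.097, b = 0.9112.
sin(ω/2) = (a − b)/(a + b) = 0.1863/2.009 = 0.09276, so ω = 2 arcsin(0.09276) ≈ 10.6°.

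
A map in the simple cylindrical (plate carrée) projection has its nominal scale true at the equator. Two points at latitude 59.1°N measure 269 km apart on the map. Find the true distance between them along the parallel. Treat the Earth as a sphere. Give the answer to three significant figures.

138 km

In the plate carrée (x = Rλ, y = Rφ), meridians are true-scale (h = 1) and parallels are stretched by k = sec φ.
Along the parallel at 59.1°, map distances are exaggerated by k = sec 59.1° = 1.947.
True distance = 269 / 1.947 = 269 × cos 59.1° ≈ 138 km.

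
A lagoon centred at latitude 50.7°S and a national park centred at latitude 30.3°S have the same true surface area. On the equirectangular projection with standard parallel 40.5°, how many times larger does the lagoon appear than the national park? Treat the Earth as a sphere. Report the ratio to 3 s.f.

1.36

With standard parallel φ₀ = 40.5°, the equirectangular projection gives x = Rλ cos φ₀, y = Rφ, so h = 1 and k = cos 40.5° / cos φ.
Areal scale at 50.7°: h·k = 1.000 × 1.201 = 1.201.
Areal scale at 30.3°: h·k = 1.000 × 0.8807 = 0.8807.
Ratio = 1.201/0.8807 ≈ 1.36.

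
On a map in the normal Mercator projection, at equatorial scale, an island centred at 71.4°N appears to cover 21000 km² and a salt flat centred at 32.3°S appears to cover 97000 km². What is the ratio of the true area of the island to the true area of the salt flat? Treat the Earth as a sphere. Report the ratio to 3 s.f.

0.0308

Mercator's areal exaggeration is sec²φ; hence true area = (apparent area) · cos²φ.
True area of island: 21000 × cos²(71.4°) = 21000 × 0.1017 = 2136 km².
True area of salt flat: 97000 × cos²(32.3°) = 97000 × 0.7145 = 69300 km².
Ratio = 2136 / 69300 ≈ 0.0308.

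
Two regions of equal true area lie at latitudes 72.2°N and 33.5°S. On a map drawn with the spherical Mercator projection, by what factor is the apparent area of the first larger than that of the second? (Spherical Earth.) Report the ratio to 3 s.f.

Mercator is conformal with k = sec φ, so areal scale = k² = sec²φ.
At 72.2°: sec²(72.2°) = 1/0.3057² = 10.70.
At 33.5°: sec²(33.5°) = 1/0.8339² = 1.438.
Ratio = 10.70/1.438 = cos²(33.5°)/cos²(72.2°) ≈ 7.44.

7.44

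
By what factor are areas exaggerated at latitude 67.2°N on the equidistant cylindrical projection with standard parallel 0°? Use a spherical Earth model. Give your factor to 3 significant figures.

Plate carrée maps x = Rλ, y = Rφ. The meridian scale is h = 1 and the parallel scale is k = 1/cos φ = sec φ.
Areal scale = h·k = 1 × sec φ; at 67.2°, h = 1.000, k = 2.581, so h·k = 2.581.

2.58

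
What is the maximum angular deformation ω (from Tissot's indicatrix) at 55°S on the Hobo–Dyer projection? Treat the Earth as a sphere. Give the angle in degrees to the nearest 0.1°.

The Hobo–Dyer projection is cylindrical equal-area with φ₀ = 37.5°. Cylindrical equal-area (φ₀ = 37.5°): h = cos φ / cos 37.5° along meridians, k = cos 37.5° / cos φ along parallels; h·k = 1.
At 55°: h = 0.7230, k = 1.383; principal scales a = 1.383, b = 0.7230.
sin(ω/2) = (a − b)/(a + b) = 0.6602/2.106 = 0.3135, so ω = 2 arcsin(0.3135) ≈ 36.5°.

36.5°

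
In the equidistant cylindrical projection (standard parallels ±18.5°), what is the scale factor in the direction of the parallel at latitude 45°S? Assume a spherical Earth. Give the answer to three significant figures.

1.34

The equidistant cylindrical projection with φ₀ = 18.5° has h = 1 (meridians true) and k = cos φ₀ / cos φ along parallels.
k = cos 18.5° / cos 45° = 0.9483/0.7071 = 1.341.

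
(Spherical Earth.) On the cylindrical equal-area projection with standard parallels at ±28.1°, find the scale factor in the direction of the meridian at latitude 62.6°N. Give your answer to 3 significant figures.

A cylindrical equal-area projection with standard parallel φ₀ has meridian scale h = cos φ / cos φ₀ and parallel scale k = cos φ₀ / cos φ (so areas are preserved, h·k = 1).
h = cos 62.6° / cos 28.1° = 0.4602/0.8821 = 0.5217.

0.522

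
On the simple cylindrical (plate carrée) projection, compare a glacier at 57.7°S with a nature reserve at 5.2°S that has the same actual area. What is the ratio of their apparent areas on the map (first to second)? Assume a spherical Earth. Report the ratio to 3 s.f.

1.86

For the equirectangular projection with φ₀ = 0 (plate carrée), h = 1 along meridians and k = sec φ along parallels.
Areal scale at 57.7°: h·k = 1.000 × 1.871 = 1.871.
Areal scale at 5.2°: h·k = 1.000 × 1.004 = 1.004.
Ratio = 1.871/1.004 ≈ 1.86.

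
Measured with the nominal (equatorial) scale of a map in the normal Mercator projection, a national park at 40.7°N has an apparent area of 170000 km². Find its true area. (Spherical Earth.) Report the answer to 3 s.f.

The Mercator projection is conformal; its linear scale factor is the same in every direction and equals sec φ = 1/cos φ.
Areal scale = k² = sec²φ = 1/cos²(40.7°) = 1/0.7581² = 1.740.
True area = apparent / (areal scale) = 170000 / 1.740 ≈ 97700 km².

97700 km²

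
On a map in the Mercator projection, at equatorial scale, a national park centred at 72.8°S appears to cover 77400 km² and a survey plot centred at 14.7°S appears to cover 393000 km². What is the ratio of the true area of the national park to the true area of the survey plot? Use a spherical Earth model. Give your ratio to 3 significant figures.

On Mercator the areal scale is sec²φ, so true area = apparent × cos²φ.
True area of national park: 77400 × cos²(72.8°) = 77400 × 0.08744 = 6768 km².
True area of survey plot: 393000 × cos²(14.7°) = 393000 × 0.9356 = 367700 km².
Ratio = 6768 / 367700 ≈ 0.0184.

0.0184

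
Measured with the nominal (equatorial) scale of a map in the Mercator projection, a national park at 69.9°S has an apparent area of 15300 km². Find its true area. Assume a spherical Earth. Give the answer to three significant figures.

For Mercator, h = k = sec φ (a conformal cylindrical projection has a single point scale, 1/cos φ).
Areal scale = k² = sec²φ = 1/cos²(69.9°) = 1/0.3437² = 8.467.
True area = apparent / (areal scale) = 15300 / 8.467 ≈ 1810 km².

1810 km²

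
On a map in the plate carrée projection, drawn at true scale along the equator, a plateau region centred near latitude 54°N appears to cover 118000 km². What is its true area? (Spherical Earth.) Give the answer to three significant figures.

For the equirectangular projection with φ₀ = 0 (plate carrée), h = 1 along meridians and k = sec φ along parallels.
Areal scale = h·k = 1 × sec φ; at 54°, h = 1.000, k = 1.701, so h·k = 1.701.
True area = apparent / (areal scale) = 118000 / 1.701 ≈ 69400 km².

69400 km²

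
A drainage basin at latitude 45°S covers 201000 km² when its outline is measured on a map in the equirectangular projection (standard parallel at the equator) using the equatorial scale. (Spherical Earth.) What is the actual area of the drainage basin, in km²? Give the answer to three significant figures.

142000 km²

For the equirectangular projection with φ₀ = 0 (plate carrée), h = 1 along meridians and k = sec φ along parallels.
Areal scale = h·k = 1 × sec φ; at 45°, h = 1.000, k = 1.414, so h·k = 1.414.
True area = apparent / (areal scale) = 201000 / 1.414 ≈ 142000 km².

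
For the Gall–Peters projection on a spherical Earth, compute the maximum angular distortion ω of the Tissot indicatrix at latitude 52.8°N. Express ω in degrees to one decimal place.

The Gall–Peters projection is cylindrical equal-area with φ₀ = 45°. Cylindrical equal-area (φ₀ = 45°): h = cos φ / cos 45° along meridians, k = cos 45° / cos φ along parallels; h·k = 1.
At 52.8°: h = 0.8550, k = 1.170; principal scales a = 1.170, b = 0.8550.
sin(ω/2) = (a − b)/(a + b) = 0.3145/2.025 = 0.1553, so ω = 2 arcsin(0.1553) ≈ 17.9°.

17.9°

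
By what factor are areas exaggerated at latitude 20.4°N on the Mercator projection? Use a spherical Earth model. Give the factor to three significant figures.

The Mercator projection is conformal; its linear scale factor is the same in every direction and equals sec φ = 1/cos φ.
Areal scale = k² = sec²φ = 1/cos²(20.4°) = 1/0.9373² = 1.138.

1.14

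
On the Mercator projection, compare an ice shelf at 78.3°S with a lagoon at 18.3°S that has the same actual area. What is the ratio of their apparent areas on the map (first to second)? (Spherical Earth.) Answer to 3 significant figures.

21.9

Mercator is conformal with k = sec φ, so areal scale = k² = sec²φ.
At 78.3°: sec²(78.3°) = 1/0.2028² = 24.32.
At 18.3°: sec²(18.3°) = 1/0.9494² = 1.109.
Ratio = 24.32/1.109 = cos²(18.3°)/cos²(78.3°) ≈ 21.9.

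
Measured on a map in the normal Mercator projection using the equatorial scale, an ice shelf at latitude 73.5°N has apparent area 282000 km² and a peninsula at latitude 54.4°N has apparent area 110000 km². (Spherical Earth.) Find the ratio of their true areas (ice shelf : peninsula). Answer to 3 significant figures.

Mercator's areal exaggeration is sec²φ; hence true area = (apparent area) · cos²φ.
True area of ice shelf: 282000 × cos²(73.5°) = 282000 × 0.08066 = 22750 km².
True area of peninsula: 110000 × cos²(54.4°) = 110000 × 0.3389 = 37280 km².
Ratio = 22750 / 37280 ≈ 0.610.

0.610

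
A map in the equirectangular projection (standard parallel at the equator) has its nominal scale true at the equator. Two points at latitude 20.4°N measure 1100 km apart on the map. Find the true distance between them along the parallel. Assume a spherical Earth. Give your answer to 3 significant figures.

1030 km

In the plate carrée (x = Rλ, y = Rφ), meridians are true-scale (h = 1) and parallels are stretched by k = sec φ.
Along the parallel at 20.4°, map distances are exaggerated by k = sec 20.4° = 1.067.
True distance = 1100 / 1.067 = 1100 × cos 20.4° ≈ 1030 km.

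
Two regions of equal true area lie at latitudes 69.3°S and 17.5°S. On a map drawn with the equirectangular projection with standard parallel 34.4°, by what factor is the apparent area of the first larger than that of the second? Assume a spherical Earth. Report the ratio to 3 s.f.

With standard parallel φ₀ = 34.4°, the equirectangular projection gives x = Rλ cos φ₀, y = Rφ, so h = 1 and k = cos 34.4° / cos φ.
Areal scale at 69.3°: h·k = 1.000 × 2.334 = 2.334.
Areal scale at 17.5°: h·k = 1.000 × 0.8652 = 0.8652.
Ratio = 2.334/0.8652 ≈ 2.70.

2.70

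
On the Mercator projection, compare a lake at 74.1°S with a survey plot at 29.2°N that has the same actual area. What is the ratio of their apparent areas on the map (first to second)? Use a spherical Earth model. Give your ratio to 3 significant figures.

Mercator areal scale is sec²φ.
At 74.1°: sec²(74.1°) = 1/0.2740² = 13.32.
At 29.2°: sec²(29.2°) = 1/0.8729² = 1.312.
Ratio = 13.32/1.312 = cos²(29.2°)/cos²(74.1°) ≈ 10.2.

10.2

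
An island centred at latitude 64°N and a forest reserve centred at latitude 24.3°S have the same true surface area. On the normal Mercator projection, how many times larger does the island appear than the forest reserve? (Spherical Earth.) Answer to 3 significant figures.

4.32

Mercator is conformal with k = sec φ, so areal scale = k² = sec²φ.
At 64°: sec²(64°) = 1/0.4384² = 5.204.
At 24.3°: sec²(24.3°) = 1/0.9114² = 1.204.
Ratio = 5.204/1.204 = cos²(24.3°)/cos²(64°) ≈ 4.32.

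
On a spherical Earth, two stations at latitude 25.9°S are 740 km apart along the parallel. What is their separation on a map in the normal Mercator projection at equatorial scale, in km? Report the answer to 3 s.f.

823 km

The Mercator projection is conformal; its linear scale factor is the same in every direction and equals sec φ = 1/cos φ.
Along the parallel, k = sec 25.9° = 1/0.8996 = 1.112.
Map distance = 740 × 1.112 ≈ 823 km.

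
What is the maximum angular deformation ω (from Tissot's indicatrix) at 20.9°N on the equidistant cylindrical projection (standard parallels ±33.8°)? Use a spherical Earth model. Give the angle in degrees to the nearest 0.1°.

6.7°

In the equirectangular projection with standard parallel φ₀ = 33.8° (x = Rλ cos φ₀, y = Rφ), meridians are true-scale (h = 1) and the parallel scale is k = cos φ₀ / cos φ.
At 20.9°: h = 1.000, k = 0.8895; principal scales a = 1.000, b = 0.8895.
sin(ω/2) = (a − b)/(a + b) = 0.1105/1.890 = 0.05848, so ω = 2 arcsin(0.05848) ≈ 6.7°.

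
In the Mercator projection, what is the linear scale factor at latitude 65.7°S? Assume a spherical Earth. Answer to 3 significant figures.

2.43

The Mercator projection is conformal; its linear scale factor is the same in every direction and equals sec φ = 1/cos φ.
k = 1/cos 65.7° = 1/0.4115 = 2.430.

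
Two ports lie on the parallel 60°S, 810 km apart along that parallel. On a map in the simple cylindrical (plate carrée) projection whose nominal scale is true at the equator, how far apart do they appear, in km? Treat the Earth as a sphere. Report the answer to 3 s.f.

1620 km

Plate carrée maps x = Rλ, y = Rφ. The meridian scale is h = 1 and the parallel scale is k = 1/cos φ = sec φ.
Along the parallel, k = sec 60° = 1/0.5000 = 2.000.
Map distance = 810 × 2.000 ≈ 1620 km.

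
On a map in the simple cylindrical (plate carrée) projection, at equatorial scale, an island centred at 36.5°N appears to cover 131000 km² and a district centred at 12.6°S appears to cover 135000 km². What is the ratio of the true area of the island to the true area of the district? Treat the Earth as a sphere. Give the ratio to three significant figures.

Plate carrée has h = 1 and k = sec φ, giving areal scale sec φ; true area = (apparent area) · cos φ.
True area of island: 131000 × cos(36.5°) = 131000 × 0.8039 = 105300 km².
True area of district: 135000 × cos(12.6°) = 135000 × 0.9759 = 131700 km².
Ratio = 105300 / 131700 ≈ 0.799.

0.799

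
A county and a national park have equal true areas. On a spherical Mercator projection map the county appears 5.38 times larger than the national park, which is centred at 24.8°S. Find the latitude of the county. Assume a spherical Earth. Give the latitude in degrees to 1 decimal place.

67.0°

For equal true areas on Mercator, apparent areas scale as sec²φ, so the ratio is cos²φ₂ / cos²φ₁.
cos²φ₂ / cos²φ₁ = 5.38  ⇒  cos φ₁ = cos 24.8° / √5.38 = 0.9078/2.319 = 0.3914.
φ₁ = arccos(0.3914) ≈ 67.0°.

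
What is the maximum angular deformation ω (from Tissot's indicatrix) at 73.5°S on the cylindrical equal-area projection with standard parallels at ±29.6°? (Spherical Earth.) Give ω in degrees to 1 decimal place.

107.6°

For cylindrical equal-area with standard parallel φ₀, h = cos φ / cos φ₀ and k = cos φ₀ / cos φ, so h·k = 1.
At 73.5°: h = 0.3266, k = 3.061; principal scales a = 3.061, b = 0.3266.
sin(ω/2) = (a − b)/(a + b) = 2.735/3.388 = 0.8072, so ω = 2 arcsin(0.8072) ≈ 107.6°.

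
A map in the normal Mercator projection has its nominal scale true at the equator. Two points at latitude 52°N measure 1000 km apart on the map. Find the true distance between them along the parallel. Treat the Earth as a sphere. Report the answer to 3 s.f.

For Mercator, h = k = sec φ (a conformal cylindrical projection has a single point scale, 1/cos φ).
Along the parallel at 52°, map distances are exaggerated by k = sec 52° = 1.624.
True distance = 1000 / 1.624 = 1000 × cos 52° ≈ 616 km.

616 km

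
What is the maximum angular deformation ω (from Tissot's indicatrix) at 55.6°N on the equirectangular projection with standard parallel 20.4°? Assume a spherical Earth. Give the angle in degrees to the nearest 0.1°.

28.7°

With standard parallel φ₀ = 20.4°, the equirectangular projection gives x = Rλ cos φ₀, y = Rφ, so h = 1 and k = cos 20.4° / cos φ.
At 55.6°: h = 1.000, k = 1.659; principal scales a = 1.659, b = 1.000.
sin(ω/2) = (a − b)/(a + b) = 0.6590/2.659 = 0.2478, so ω = 2 arcsin(0.2478) ≈ 28.7°.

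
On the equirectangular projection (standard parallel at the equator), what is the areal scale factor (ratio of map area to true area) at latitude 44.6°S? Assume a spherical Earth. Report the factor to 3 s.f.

1.40

Plate carrée maps x = Rλ, y = Rφ. The meridian scale is h = 1 and the parallel scale is k = 1/cos φ = sec φ.
Areal scale = h·k = 1 × sec φ; at 44.6°, h = 1.000, k = 1.404, so h·k = 1.404.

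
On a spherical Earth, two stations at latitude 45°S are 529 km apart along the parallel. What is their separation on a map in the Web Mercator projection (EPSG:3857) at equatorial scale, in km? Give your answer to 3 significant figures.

The Mercator projection is conformal; its linear scale factor is the same in every direction and equals sec φ = 1/cos φ.
Along the parallel, k = sec 45° = 1/0.7071 = 1.414.
Map distance = 529 × 1.414 ≈ 748 km.

748 km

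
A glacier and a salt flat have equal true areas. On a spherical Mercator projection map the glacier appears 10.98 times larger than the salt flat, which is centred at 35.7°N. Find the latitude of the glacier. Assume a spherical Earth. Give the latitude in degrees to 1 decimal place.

On Mercator, (apparent₁)/(apparent₂) = sec²φ₁ / sec²φ₂ when true areas are equal.
cos²φ₂ / cos²φ₁ = 10.98  ⇒  cos φ₁ = cos 35.7° / √10.98 = 0.8121/3.314 = 0.2451.
φ₁ = arccos(0.2451) ≈ 75.8°.

75.8°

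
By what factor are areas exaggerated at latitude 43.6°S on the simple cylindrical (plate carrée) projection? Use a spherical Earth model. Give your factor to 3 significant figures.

In the plate carrée (x = Rλ, y = Rφ), meridians are true-scale (h = 1) and parallels are stretched by k = sec φ.
Areal scale = h·k = 1 × sec φ; at 43.6°, h = 1.000, k = 1.381, so h·k = 1.381.

1.38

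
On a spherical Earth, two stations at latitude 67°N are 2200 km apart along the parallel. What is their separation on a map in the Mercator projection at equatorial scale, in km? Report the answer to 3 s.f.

5630 km

The Mercator projection is conformal; its linear scale factor is the same in every direction and equals sec φ = 1/cos φ.
Along the parallel, k = sec 67° = 1/0.3907 = 2.559.
Map distance = 2200 × 2.559 ≈ 5630 km.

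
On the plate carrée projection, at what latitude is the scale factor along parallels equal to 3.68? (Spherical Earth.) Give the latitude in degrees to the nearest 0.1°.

Plate carrée: h = 1, k = sec φ along parallels.
sec φ = 3.68  ⇒  cos φ = 0.2717  ⇒  φ ≈ 74.2°.

74.2°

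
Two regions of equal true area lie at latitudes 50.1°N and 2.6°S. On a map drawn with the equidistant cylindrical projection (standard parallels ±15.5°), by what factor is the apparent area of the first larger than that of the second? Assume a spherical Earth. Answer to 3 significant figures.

1.56

With standard parallel φ₀ = 15.5°, the equirectangular projection gives x = Rλ cos φ₀, y = Rφ, so h = 1 and k = cos 15.5° / cos φ.
Areal scale at 50.1°: h·k = 1.000 × 1.502 = 1.502.
Areal scale at 2.6°: h·k = 1.000 × 0.9646 = 0.9646.
Ratio = 1.502/0.9646 ≈ 1.56.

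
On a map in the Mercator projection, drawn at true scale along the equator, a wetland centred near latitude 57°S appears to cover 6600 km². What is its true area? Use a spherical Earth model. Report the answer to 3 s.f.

1960 km²

The Mercator projection is conformal; its linear scale factor is the same in every direction and equals sec φ = 1/cos φ.
Areal scale = k² = sec²φ = 1/cos²(57°) = 1/0.5446² = 3.371.
True area = apparent / (areal scale) = 6600 / 3.371 ≈ 1960 km².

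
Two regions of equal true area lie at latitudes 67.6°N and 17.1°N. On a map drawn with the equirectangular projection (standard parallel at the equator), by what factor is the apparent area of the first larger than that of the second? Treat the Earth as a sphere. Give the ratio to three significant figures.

2.51

For the equirectangular projection with φ₀ = 0 (plate carrée), h = 1 along meridians and k = sec φ along parallels.
Areal scale at 67.6°: h·k = 1.000 × 2.624 = 2.624.
Areal scale at 17.1°: h·k = 1.000 × 1.046 = 1.046.
Ratio = 2.624/1.046 ≈ 2.51.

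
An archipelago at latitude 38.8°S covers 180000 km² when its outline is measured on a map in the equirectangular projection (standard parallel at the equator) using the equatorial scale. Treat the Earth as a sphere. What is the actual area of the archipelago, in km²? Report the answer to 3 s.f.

140000 km²

In the plate carrée (x = Rλ, y = Rφ), meridians are true-scale (h = 1) and parallels are stretched by k = sec φ.
Areal scale = h·k = 1 × sec φ; at 38.8°, h = 1.000, k = 1.283, so h·k = 1.283.
True area = apparent / (areal scale) = 180000 / 1.283 ≈ 140000 km².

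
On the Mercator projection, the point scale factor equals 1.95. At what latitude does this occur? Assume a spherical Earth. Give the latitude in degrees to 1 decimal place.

59.1°

Mercator scale is k = sec φ = 1/cos φ.
1/cos φ = 1.95  ⇒  cos φ = 0.5128  ⇒  φ = arccos(0.5128) ≈ 59.1°.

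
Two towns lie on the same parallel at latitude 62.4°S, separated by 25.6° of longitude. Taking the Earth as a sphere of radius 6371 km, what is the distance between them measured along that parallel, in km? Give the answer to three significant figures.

1320 km

Arc length along a parallel = R cos φ · Δλ (with Δλ in radians).
= 6371 × cos 62.4° × (25.6° × π/180) = 6371 × 0.4633 × 0.4468 ≈ 1320 km.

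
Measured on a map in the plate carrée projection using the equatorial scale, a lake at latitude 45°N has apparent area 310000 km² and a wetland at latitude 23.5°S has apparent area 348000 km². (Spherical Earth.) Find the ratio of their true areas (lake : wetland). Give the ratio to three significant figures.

On the plate carrée, areal scale = h·k = 1 × sec φ, so true area = apparent × cos φ.
True area of lake: 310000 × cos(45°) = 310000 × 0.7071 = 219200 km².
True area of wetland: 348000 × cos(23.5°) = 348000 × 0.9171 = 319100 km².
Ratio = 219200 / 319100 ≈ 0.687.

0.687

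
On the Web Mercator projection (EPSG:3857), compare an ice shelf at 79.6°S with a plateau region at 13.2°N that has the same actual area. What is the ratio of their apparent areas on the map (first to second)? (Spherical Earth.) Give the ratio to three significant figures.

Mercator is conformal with k = sec φ, so areal scale = k² = sec²φ.
At 79.6°: sec²(79.6°) = 1/0.1805² = 30.69.
At 13.2°: sec²(13.2°) = 1/0.9736² = 1.055.
Ratio = 30.69/1.055 = cos²(13.2°)/cos²(79.6°) ≈ 29.1.

29.1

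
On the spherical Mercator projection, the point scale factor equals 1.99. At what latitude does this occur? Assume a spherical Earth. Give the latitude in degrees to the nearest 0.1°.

Mercator scale is k = sec φ = 1/cos φ.
1/cos φ = 1.99  ⇒  cos φ = 0.5025  ⇒  φ = arccos(0.5025) ≈ 59.8°.

59.8°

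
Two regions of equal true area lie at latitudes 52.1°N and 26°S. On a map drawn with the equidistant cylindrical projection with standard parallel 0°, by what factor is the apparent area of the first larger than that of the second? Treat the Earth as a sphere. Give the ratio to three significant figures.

Plate carrée maps x = Rλ, y = Rφ. The meridian scale is h = 1 and the parallel scale is k = 1/cos φ = sec φ.
Areal scale at 52.1°: h·k = 1.000 × 1.628 = 1.628.
Areal scale at 26°: h·k = 1.000 × 1.113 = 1.113.
Ratio = 1.628/1.113 ≈ 1.46.

1.46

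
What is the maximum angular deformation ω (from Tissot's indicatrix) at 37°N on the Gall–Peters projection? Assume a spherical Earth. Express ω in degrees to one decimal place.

The Gall–Peters projection is cylindrical equal-area with φ₀ = 45°. For cylindrical equal-area with standard parallel φ₀, h = cos φ / cos φ₀ and k = cos φ₀ / cos φ, so h·k = 1.
At 37°: h = 1.129, k = 0.8854; principal scales a = 1.129, b = 0.8854.
sin(ω/2) = (a − b)/(a + b) = 0.2440/2.015 = 0.1211, so ω = 2 arcsin(0.1211) ≈ 13.9°.

13.9°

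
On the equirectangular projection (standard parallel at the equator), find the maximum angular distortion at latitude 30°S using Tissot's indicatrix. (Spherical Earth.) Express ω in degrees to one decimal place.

In the plate carrée (x = Rλ, y = Rφ), meridians are true-scale (h = 1) and parallels are stretched by k = sec φ.
At 30°: h = 1.000, k = 1.155; principal scales a = 1.155, b = 1.000.
sin(ω/2) = (a − b)/(a + b) = 0.1547/2.155 = 0.07180, so ω = 2 arcsin(0.07180) ≈ 8.2°.

8.2°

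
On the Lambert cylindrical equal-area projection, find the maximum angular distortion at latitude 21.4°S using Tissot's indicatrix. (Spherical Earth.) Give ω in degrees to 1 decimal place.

8.2°

The Lambert cylindrical equal-area projection is the cylindrical equal-area projection with its standard parallel at the equator (φ₀ = 0). A cylindrical equal-area projection with standard parallel φ₀ has meridian scale h = cos φ / cos φ₀ and parallel scale k = cos φ₀ / cos φ (so areas are preserved, h·k = 1).
At 21.4°: h = 0.9311, k = 1.074; principal scales a = 1.074, b = 0.9311.
sin(ω/2) = (a − b)/(a + b) = 0.1430/2.005 = 0.07131, so ω = 2 arcsin(0.07131) ≈ 8.2°.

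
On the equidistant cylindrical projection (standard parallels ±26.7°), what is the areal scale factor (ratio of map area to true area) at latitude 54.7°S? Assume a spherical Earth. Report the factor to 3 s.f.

With standard parallel φ₀ = 26.7°, the equirectangular projection gives x = Rλ cos φ₀, y = Rφ, so h = 1 and k = cos 26.7° / cos φ.
Areal scale = h·k = 1 × cos φ₀ / cos φ; at 54.7°, h = 1.000, k = 1.546, so h·k = 1.546.

1.55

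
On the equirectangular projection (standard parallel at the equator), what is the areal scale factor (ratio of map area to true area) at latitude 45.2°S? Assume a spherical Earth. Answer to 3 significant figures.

In the plate carrée (x = Rλ, y = Rφ), meridians are true-scale (h = 1) and parallels are stretched by k = sec φ.
Areal scale = h·k = 1 × sec φ; at 45.2°, h = 1.000, k = 1.419, so h·k = 1.419.

1.42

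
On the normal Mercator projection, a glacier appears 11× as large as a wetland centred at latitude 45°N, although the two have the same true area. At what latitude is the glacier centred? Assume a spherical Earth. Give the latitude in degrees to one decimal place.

77.7°

For equal true areas on Mercator, apparent areas scale as sec²φ, so the ratio is cos²φ₂ / cos²φ₁.
cos²φ₂ / cos²φ₁ = 11  ⇒  cos φ₁ = cos 45° / √11 = 0.7071/3.317 = 0.2132.
φ₁ = arccos(0.2132) ≈ 77.7°.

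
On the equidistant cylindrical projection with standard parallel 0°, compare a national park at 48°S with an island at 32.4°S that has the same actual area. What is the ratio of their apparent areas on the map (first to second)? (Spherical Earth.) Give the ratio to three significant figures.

Plate carrée maps x = Rλ, y = Rφ. The meridian scale is h = 1 and the parallel scale is k = 1/cos φ = sec φ.
Areal scale at 48°: h·k = 1.000 × 1.494 = 1.494.
Areal scale at 32.4°: h·k = 1.000 × 1.184 = 1.184.
Ratio = 1.494/1.184 ≈ 1.26.

1.26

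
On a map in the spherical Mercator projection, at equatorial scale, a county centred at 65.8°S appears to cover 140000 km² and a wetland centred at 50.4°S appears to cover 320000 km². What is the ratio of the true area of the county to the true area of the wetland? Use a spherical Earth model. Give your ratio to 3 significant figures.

0.181

Since Mercator area scale is 1/cos²φ, the true area equals the apparent area multiplied by cos²φ.
True area of county: 140000 × cos²(65.8°) = 140000 × 0.1680 = 23530 km².
True area of wetland: 320000 × cos²(50.4°) = 320000 × 0.4063 = 130000 km².
Ratio = 23530 / 130000 ≈ 0.181.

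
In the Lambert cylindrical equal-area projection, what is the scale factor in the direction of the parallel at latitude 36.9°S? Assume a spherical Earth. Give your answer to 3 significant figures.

1.25

The Lambert cylindrical equal-area projection is the cylindrical equal-area projection with its standard parallel at the equator (φ₀ = 0). A cylindrical equal-area projection with standard parallel φ₀ has meridian scale h = cos φ / cos φ₀ and parallel scale k = cos φ₀ / cos φ (so areas are preserved, h·k = 1).
k = cos 0° / cos 36.9° = 1.000/0.7997 = 1.250.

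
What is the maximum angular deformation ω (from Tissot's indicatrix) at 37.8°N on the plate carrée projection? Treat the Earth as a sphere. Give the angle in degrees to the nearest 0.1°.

13.5°

In the plate carrée (x = Rλ, y = Rφ), meridians are true-scale (h = 1) and parallels are stretched by k = sec φ.
At 37.8°: h = 1.000, k = 1.266; principal scales a = 1.266, b = 1.000.
sin(ω/2) = (a − b)/(a + b) = 0.2656/2.266 = 0.1172, so ω = 2 arcsin(0.1172) ≈ 13.5°.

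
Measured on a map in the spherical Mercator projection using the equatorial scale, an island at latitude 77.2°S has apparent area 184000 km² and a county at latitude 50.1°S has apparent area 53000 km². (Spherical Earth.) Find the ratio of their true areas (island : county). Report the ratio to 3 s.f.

0.414

On Mercator the areal scale is sec²φ, so true area = apparent × cos²φ.
True area of island: 184000 × cos²(77.2°) = 184000 × 0.04908 = 9031 km².
True area of county: 53000 × cos²(50.1°) = 53000 × 0.4115 = 21810 km².
Ratio = 9031 / 21810 ≈ 0.414.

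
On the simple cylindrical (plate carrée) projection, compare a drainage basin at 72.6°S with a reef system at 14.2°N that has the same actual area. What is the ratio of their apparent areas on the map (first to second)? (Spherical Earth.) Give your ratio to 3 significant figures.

3.24

In the plate carrée (x = Rλ, y = Rφ), meridians are true-scale (h = 1) and parallels are stretched by k = sec φ.
Areal scale at 72.6°: h·k = 1.000 × 3.344 = 3.344.
Areal scale at 14.2°: h·k = 1.000 × 1.032 = 1.032.
Ratio = 3.344/1.032 ≈ 3.24.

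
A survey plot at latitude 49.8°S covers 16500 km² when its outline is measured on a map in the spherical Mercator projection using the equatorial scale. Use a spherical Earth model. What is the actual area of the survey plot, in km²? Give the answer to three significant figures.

Mercator is conformal, so the point scale is isotropic: h = k = sec φ = 1/cos φ.
Areal scale = k² = sec²φ = 1/cos²(49.8°) = 1/0.6455² = 2.400.
True area = apparent / (areal scale) = 16500 / 2.400 ≈ 6870 km².

6870 km²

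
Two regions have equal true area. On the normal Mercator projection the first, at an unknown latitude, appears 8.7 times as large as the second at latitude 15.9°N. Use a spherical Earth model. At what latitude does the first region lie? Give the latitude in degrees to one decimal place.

Mercator areal scale is sec²φ, so apparent-area ratio = sec²φ₁ / sec²φ₂ = cos²φ₂ / cos²φ₁.
cos²φ₂ / cos²φ₁ = 8.7  ⇒  cos φ₁ = cos 15.9° / √8.7 = 0.9617/2.950 = 0.3261.
φ₁ = arccos(0.3261) ≈ 71.0°.

71.0°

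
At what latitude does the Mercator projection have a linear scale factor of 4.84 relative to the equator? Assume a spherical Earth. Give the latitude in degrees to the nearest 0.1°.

Mercator scale is k = sec φ = 1/cos φ.
1/cos φ = 4.84  ⇒  cos φ = 0.2066  ⇒  φ = arccos(0.2066) ≈ 78.1°.

78.1°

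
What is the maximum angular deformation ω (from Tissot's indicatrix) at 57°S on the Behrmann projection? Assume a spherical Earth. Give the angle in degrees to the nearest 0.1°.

The Behrmann projection is cylindrical equal-area with φ₀ = 30°. Cylindrical equal-area (φ₀ = 30°): h = cos φ / cos 30° along meridians, k = cos 30° / cos φ along parallels; h·k = 1.
At 57°: h = 0.6289, k = 1.590; principal scales a = 1.590, b = 0.6289.
sin(ω/2) = (a − b)/(a + b) = 0.9612/2.219 = 0.4332, so ω = 2 arcsin(0.4332) ≈ 51.3°.

51.3°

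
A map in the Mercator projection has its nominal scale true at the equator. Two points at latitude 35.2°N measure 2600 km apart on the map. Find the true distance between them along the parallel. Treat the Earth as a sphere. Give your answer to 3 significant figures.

2120 km

Mercator is conformal, so the point scale is isotropic: h = k = sec φ = 1/cos φ.
Along the parallel at 35.2°, map distances are exaggerated by k = sec 35.2° = 1.224.
True distance = 2600 / 1.224 = 2600 × cos 35.2° ≈ 2120 km.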